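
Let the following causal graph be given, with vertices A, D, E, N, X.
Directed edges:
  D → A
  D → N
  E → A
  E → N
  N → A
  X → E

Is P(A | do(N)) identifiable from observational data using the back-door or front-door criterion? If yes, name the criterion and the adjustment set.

desc(N)\{N}={A}; candidates ⊆ {D,E,X}.
size 0: {}; under {} N still reaches {A,D,E,X} ∋ A.
size 1: {D}, {E}, {X}; under {D} N still reaches {A,E,X} ∋ A.
{D,E}: N⊥A given {D,E} in G with N→· removed — back-door holds.
P(A|do(N)) = Σ_{D,E} P(A|N,D,E)·P(D,E).

P(A|do(N)): backdoor, adjust for {D, E}.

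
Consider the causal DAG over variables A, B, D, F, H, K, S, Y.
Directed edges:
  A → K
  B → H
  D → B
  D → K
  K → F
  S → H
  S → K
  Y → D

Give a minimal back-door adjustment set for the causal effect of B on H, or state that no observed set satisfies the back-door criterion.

desc(B)\{B}={H}; candidates ⊆ {A,D,F,K,S,Y}.
∅: B⊥H given ∅ in G with B→· removed — back-door holds.

B→H: minimal back-door set ∅.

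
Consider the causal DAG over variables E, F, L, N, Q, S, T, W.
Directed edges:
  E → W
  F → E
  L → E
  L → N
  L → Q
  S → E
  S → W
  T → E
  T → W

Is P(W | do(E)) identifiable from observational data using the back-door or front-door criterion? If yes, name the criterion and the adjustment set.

P(W|do(E)): backdoor, adjust for {S, T}.

desc(E)\{E}={W}; candidates ⊆ {F,L,N,Q,S,T}.
size 0: {}; under {} E still reaches {F,L,N,Q,S,T,W} ∋ W.
size 1: {F}, {L}, {N} …(+3); under {F} E still reaches {L,N,Q,S,T,W} ∋ W.
{S,T}: E⊥W given {S,T} in G with E→· removed — back-door holds.
P(W|do(E)) = Σ_{S,T} P(W|E,S,T)·P(S,T).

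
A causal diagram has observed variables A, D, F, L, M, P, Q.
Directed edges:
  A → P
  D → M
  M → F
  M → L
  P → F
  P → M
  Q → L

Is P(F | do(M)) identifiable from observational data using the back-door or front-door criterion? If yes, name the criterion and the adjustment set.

desc(M)\{M}={F,L}; candidates ⊆ {A,D,P,Q}.
size 0: {}; under {} M still reaches {A,D,F,P} ∋ F.
{P}: M⊥F given {P} in G with M→· removed — back-door holds.
P(F|do(M)) = Σ_{P} P(F|M,P)·P(P).

P(F|do(M)): backdoor, adjust for {P}.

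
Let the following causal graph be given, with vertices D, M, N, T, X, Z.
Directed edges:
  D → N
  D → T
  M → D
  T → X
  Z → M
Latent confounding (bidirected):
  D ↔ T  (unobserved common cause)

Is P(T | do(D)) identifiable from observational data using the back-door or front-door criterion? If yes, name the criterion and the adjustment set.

desc(D)\{D}={N,T,X}; candidates ⊆ {M,Z}.
D↔T: latent back-door arc(s) into D.
size 0: {}; under {} D still reaches {M,T,X,Z} ∋ T.
size 1: {M}, {Z}; under {M} D still reaches {T,X} ∋ T.
size 2: {M,Z}; under {M,Z} D still reaches {T,X} ∋ T.
D↔T cannot be blocked by any observed set — no back-door set.
No mediator lies on a directed D→…→T path.
Neither criterion identifies P(T|do(D)) in this graph.

P(T|do(D)): not identifiable (no BD/FD set).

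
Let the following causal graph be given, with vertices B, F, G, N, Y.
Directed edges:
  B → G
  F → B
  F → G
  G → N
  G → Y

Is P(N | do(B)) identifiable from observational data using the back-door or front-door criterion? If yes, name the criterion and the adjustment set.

desc(B)\{B}={G,N,Y}; candidates ⊆ {F}.
size 0: {}; under {} B still reaches {F,G,N,Y} ∋ N.
{F}: B⊥N given {F} in G with B→· removed — back-door holds.
P(N|do(B)) = Σ_{F} P(N|B,F)·P(F).

P(N|do(B)): backdoor, adjust for {F}.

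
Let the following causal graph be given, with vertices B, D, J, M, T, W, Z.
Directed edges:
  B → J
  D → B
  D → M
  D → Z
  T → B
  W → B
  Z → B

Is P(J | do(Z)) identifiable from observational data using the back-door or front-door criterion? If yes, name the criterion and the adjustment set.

desc(Z)\{Z}={B,J}; candidates ⊆ {D,M,T,W}.
size 0: {}; under {} Z still reaches {B,D,J,M} ∋ J.
{D}: Z⊥J given {D} in G with Z→· removed — back-door holds.
P(J|do(Z)) = Σ_{D} P(J|Z,D)·P(D).

P(J|do(Z)): backdoor, adjust for {D}.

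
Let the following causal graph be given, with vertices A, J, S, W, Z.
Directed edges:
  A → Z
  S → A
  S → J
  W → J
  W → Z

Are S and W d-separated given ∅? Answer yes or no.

Yes — S ⊥ W | ∅.

Bayes-Ball from S | ∅ reaches {A,J,Z}.
W ∉ reach(S|∅) ⇒ S ⊥ W | ∅.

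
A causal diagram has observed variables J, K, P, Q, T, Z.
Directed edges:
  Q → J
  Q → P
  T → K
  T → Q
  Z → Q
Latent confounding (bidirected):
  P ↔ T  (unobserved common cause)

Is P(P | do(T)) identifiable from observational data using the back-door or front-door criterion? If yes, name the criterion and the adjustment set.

P(P|do(T)): frontdoor, adjust for {Q}.

desc(T)\{T}={J,K,P,Q}; candidates ⊆ {Z}.
T↔P: latent back-door arc(s) into T.
size 0: {}; under {} T still reaches {P} ∋ P.
size 1: {Z}; under {Z} T still reaches {P} ∋ P.
T↔P cannot be blocked by any observed set — no back-door set.
{Q}: (i) intercepts every directed T→P path; (ii) no back-door T→{Q}; (iii) {T} blocks every back-door {Q}→P. Front-door holds.
P(P|do(T)) = Σ_{Q} P(Q|T) Σ_{T'} P(P|Q,T')P(T').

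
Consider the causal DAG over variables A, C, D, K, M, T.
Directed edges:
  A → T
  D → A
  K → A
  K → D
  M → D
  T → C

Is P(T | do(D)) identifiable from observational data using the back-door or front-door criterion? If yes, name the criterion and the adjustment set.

P(T|do(D)): backdoor, adjust for {K}.

desc(D)\{D}={A,C,T}; candidates ⊆ {K,M}.
size 0: {}; under {} D still reaches {A,C,K,M,T} ∋ T.
{K}: D⊥T given {K} in G with D→· removed — back-door holds.
P(T|do(D)) = Σ_{K} P(T|D,K)·P(K).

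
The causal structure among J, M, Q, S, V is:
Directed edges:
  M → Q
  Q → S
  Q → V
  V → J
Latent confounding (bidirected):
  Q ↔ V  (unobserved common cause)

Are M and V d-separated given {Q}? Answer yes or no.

Bayes-Ball from M | {Q} reaches {J,V}.
V ∈ reach(M|{Q}) ⇒ M ⊥̸ V | {Q}.

No — M and V are d-connected given {Q}.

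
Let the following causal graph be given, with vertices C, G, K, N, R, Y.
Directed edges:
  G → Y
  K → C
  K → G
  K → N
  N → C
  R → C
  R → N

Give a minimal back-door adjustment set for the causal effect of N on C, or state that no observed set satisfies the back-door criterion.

N→C: minimal back-door set {K, R}.

desc(N)\{N}={C}; candidates ⊆ {G,K,R,Y}.
size 0: {}; under {} N still reaches {C,G,K,R,Y} ∋ C.
size 1: {G}, {K}, {R} …(+1); under {G} N still reaches {C,K,R} ∋ C.
{K,R}: N⊥C given {K,R} in G with N→· removed — back-door holds.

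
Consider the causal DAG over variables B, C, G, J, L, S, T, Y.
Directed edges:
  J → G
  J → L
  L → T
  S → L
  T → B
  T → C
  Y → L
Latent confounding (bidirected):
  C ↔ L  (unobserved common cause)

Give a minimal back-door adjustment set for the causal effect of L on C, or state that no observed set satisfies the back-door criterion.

L→C: no observed back-door set.

desc(L)\{L}={B,C,T}; candidates ⊆ {G,J,S,Y}.
L↔C: latent back-door arc(s) into L.
size 0: {}; under {} L still reaches {C,G,J,S,Y} ∋ C.
size 1: {G}, {J}, {S} …(+1); under {G} L still reaches {C,J,S,Y} ∋ C.
size 2: {G,J}, {G,S}, {G,Y} …(+3); under {G,J} L still reaches {C,S,Y} ∋ C.
L↔C cannot be blocked by any observed set — no back-door set.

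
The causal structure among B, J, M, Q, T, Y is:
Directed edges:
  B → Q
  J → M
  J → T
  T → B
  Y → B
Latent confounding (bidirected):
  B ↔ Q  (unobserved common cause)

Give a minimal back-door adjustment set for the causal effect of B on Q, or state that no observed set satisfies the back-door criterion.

B→Q: no observed back-door set.

desc(B)\{B}={Q}; candidates ⊆ {J,M,T,Y}.
B↔Q: latent back-door arc(s) into B.
size 0: {}; under {} B still reaches {J,M,Q,T,Y} ∋ Q.
size 1: {J}, {M}, {T} …(+1); under {J} B still reaches {Q,T,Y} ∋ Q.
size 2: {J,M}, {J,T}, {J,Y} …(+3); under {J,M} B still reaches {Q,T,Y} ∋ Q.
B↔Q cannot be blocked by any observed set — no back-door set.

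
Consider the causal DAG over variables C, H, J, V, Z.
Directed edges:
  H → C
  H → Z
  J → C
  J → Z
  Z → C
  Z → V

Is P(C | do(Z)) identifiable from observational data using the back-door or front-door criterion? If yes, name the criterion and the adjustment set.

P(C|do(Z)): backdoor, adjust for {H, J}.

desc(Z)\{Z}={C,V}; candidates ⊆ {H,J}.
size 0: {}; under {} Z still reaches {C,H,J} ∋ C.
size 1: {H}, {J}; under {H} Z still reaches {C,J} ∋ C.
{H,J}: Z⊥C given {H,J} in G with Z→· removed — back-door holds.
P(C|do(Z)) = Σ_{H,J} P(C|Z,H,J)·P(H,J).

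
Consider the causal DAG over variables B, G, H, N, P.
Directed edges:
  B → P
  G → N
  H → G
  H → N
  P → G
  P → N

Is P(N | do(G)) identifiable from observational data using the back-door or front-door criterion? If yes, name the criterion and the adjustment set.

P(N|do(G)): backdoor, adjust for {H, P}.

desc(G)\{G}={N}; candidates ⊆ {B,H,P}.
size 0: {}; under {} G still reaches {B,H,N,P} ∋ N.
size 1: {B}, {H}, {P}; under {B} G still reaches {H,N,P} ∋ N.
{H,P}: G⊥N given {H,P} in G with G→· removed — back-door holds.
P(N|do(G)) = Σ_{H,P} P(N|G,H,P)·P(H,P).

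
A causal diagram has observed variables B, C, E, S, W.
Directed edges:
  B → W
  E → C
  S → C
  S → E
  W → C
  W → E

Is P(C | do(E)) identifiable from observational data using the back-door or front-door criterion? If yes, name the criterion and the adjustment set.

P(C|do(E)): backdoor, adjust for {S, W}.

desc(E)\{E}={C}; candidates ⊆ {B,S,W}.
size 0: {}; under {} E still reaches {B,C,S,W} ∋ C.
size 1: {B}, {S}, {W}; under {B} E still reaches {C,S,W} ∋ C.
{S,W}: E⊥C given {S,W} in G with E→· removed — back-door holds.
P(C|do(E)) = Σ_{S,W} P(C|E,S,W)·P(S,W).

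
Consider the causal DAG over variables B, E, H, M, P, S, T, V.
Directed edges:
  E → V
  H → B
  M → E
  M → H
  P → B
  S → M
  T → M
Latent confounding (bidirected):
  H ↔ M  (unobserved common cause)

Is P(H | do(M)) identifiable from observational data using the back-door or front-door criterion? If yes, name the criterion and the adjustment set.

desc(M)\{M}={B,E,H,V}; candidates ⊆ {P,S,T}.
M↔H: latent back-door arc(s) into M.
size 0: {}; under {} M still reaches {B,H,S,T} ∋ H.
size 1: {P}, {S}, {T}; under {P} M still reaches {B,H,S,T} ∋ H.
size 2: {P,S}, {P,T}, {S,T}; under {P,S} M still reaches {B,H,T} ∋ H.
M↔H cannot be blocked by any observed set — no back-door set.
No mediator lies on a directed M→…→H path.
Neither criterion identifies P(H|do(M)) in this graph.

P(H|do(M)): not identifiable (no BD/FD set).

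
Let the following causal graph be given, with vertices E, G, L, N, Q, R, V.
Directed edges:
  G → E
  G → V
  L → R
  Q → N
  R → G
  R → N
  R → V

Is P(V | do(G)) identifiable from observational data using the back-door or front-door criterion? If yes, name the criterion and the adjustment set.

desc(G)\{G}={E,V}; candidates ⊆ {L,N,Q,R}.
size 0: {}; under {} G still reaches {L,N,R,V} ∋ V.
{R}: G⊥V given {R} in G with G→· removed — back-door holds.
P(V|do(G)) = Σ_{R} P(V|G,R)·P(R).

P(V|do(G)): backdoor, adjust for {R}.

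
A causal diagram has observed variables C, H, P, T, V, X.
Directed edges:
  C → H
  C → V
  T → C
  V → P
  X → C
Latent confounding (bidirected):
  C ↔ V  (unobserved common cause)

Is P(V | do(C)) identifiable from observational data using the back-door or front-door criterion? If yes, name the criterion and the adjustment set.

desc(C)\{C}={H,P,V}; candidates ⊆ {T,X}.
C↔V: latent back-door arc(s) into C.
size 0: {}; under {} C still reaches {P,T,V,X} ∋ V.
size 1: {T}, {X}; under {T} C still reaches {P,V,X} ∋ V.
size 2: {T,X}; under {T,X} C still reaches {P,V} ∋ V.
C↔V cannot be blocked by any observed set — no back-door set.
No mediator lies on a directed C→…→V path.
Neither criterion identifies P(V|do(C)) in this graph.

P(V|do(C)): not identifiable (no BD/FD set).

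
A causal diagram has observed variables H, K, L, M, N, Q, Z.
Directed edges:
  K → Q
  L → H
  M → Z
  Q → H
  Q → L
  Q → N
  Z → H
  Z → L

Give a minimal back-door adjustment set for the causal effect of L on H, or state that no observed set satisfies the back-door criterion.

desc(L)\{L}={H}; candidates ⊆ {K,M,N,Q,Z}.
size 0: {}; under {} L still reaches {H,K,M,N,Q,Z} ∋ H.
size 1: {K}, {M}, {N} …(+2); under {K} L still reaches {H,M,N,Q,Z} ∋ H.
{Q,Z}: L⊥H given {Q,Z} in G with L→· removed — back-door holds.

L→H: minimal back-door set {Q, Z}.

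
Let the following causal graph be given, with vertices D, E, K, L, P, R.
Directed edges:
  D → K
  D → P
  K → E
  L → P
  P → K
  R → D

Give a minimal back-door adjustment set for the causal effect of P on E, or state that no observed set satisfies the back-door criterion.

P→E: minimal back-door set {D}.

desc(P)\{P}={E,K}; candidates ⊆ {D,L,R}.
size 0: {}; under {} P still reaches {D,E,K,L,R} ∋ E.
{D}: P⊥E given {D} in G with P→· removed — back-door holds.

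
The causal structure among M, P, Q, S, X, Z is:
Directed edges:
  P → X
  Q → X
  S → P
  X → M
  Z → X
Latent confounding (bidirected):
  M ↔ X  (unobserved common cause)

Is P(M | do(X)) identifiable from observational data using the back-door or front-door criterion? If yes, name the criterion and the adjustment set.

desc(X)\{X}={M}; candidates ⊆ {P,Q,S,Z}.
X↔M: latent back-door arc(s) into X.
size 0: {}; under {} X still reaches {M,P,Q,S,Z} ∋ M.
size 1: {P}, {Q}, {S} …(+1); under {P} X still reaches {M,Q,Z} ∋ M.
size 2: {P,Q}, {P,S}, {P,Z} …(+3); under {P,Q} X still reaches {M,Z} ∋ M.
X↔M cannot be blocked by any observed set — no back-door set.
No mediator lies on a directed X→…→M path.
Neither criterion identifies P(M|do(X)) in this graph.

P(M|do(X)): not identifiable (no BD/FD set).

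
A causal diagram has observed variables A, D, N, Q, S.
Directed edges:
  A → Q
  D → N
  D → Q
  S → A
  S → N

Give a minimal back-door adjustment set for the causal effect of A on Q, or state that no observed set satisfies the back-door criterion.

desc(A)\{A}={Q}; candidates ⊆ {D,N,S}.
∅: A⊥Q given ∅ in G with A→· removed — back-door holds.

A→Q: minimal back-door set ∅.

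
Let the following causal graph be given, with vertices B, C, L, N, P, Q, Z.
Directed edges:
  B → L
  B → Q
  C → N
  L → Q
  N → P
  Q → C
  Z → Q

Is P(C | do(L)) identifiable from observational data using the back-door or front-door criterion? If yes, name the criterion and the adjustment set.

desc(L)\{L}={C,N,P,Q}; candidates ⊆ {B,Z}.
size 0: {}; under {} L still reaches {B,C,N,P,Q} ∋ C.
{B}: L⊥C given {B} in G with L→· removed — back-door holds.
P(C|do(L)) = Σ_{B} P(C|L,B)·P(B).

P(C|do(L)): backdoor, adjust for {B}.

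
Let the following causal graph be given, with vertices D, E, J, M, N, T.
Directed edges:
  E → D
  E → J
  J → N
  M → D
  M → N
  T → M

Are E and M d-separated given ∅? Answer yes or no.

Yes — E ⊥ M | ∅.

Bayes-Ball from E | ∅ reaches {D,J,N}.
M ∉ reach(E|∅) ⇒ E ⊥ M | ∅.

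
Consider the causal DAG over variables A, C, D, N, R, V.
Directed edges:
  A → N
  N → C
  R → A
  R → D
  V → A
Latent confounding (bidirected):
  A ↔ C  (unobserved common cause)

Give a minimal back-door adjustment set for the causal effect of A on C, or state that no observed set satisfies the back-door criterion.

A→C: no observed back-door set.

desc(A)\{A}={C,N}; candidates ⊆ {D,R,V}.
A↔C: latent back-door arc(s) into A.
size 0: {}; under {} A still reaches {C,D,R,V} ∋ C.
size 1: {D}, {R}, {V}; under {D} A still reaches {C,R,V} ∋ C.
size 2: {D,R}, {D,V}, {R,V}; under {D,R} A still reaches {C,V} ∋ C.
A↔C cannot be blocked by any observed set — no back-door set.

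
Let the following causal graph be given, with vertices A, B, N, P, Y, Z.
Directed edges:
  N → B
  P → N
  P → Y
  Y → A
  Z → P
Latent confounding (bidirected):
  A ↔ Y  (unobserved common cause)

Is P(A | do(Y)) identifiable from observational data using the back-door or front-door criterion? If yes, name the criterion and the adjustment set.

P(A|do(Y)): not identifiable (no BD/FD set).

desc(Y)\{Y}={A}; candidates ⊆ {B,N,P,Z}.
Y↔A: latent back-door arc(s) into Y.
size 0: {}; under {} Y still reaches {A,B,N,P,Z} ∋ A.
size 1: {B}, {N}, {P} …(+1); under {B} Y still reaches {A,N,P,Z} ∋ A.
size 2: {B,N}, {B,P}, {B,Z} …(+3); under {B,N} Y still reaches {A,P,Z} ∋ A.
Y↔A cannot be blocked by any observed set — no back-door set.
No mediator lies on a directed Y→…→A path.
Neither criterion identifies P(A|do(Y)) in this graph.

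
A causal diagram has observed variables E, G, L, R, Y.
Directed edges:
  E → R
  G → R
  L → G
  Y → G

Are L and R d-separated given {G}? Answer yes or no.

Bayes-Ball from L | {G} reaches {Y}.
R ∉ reach(L|{G}) ⇒ L ⊥ R | {G}.

Yes — L ⊥ R | {G}.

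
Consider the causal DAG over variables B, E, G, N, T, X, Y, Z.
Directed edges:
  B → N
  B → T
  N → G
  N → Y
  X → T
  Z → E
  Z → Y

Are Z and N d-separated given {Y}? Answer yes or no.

No — Z and N are d-connected given {Y}.

Bayes-Ball from Z | {Y} reaches {B,E,G,N,T}.
N ∈ reach(Z|{Y}) ⇒ Z ⊥̸ N | {Y}.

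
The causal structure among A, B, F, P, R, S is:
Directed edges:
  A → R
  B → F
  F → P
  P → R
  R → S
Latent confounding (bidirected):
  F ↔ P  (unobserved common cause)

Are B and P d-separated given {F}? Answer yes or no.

Bayes-Ball from B | {F} reaches {P,R,S}.
P ∈ reach(B|{F}) ⇒ B ⊥̸ P | {F}.

No — B and P are d-connected given {F}.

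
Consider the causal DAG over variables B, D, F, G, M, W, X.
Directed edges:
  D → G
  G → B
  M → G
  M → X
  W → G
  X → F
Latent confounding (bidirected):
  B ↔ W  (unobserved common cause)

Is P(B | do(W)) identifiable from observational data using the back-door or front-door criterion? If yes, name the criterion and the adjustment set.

desc(W)\{W}={B,G}; candidates ⊆ {D,F,M,X}.
W↔B: latent back-door arc(s) into W.
size 0: {}; under {} W still reaches {B} ∋ B.
size 1: {D}, {F}, {M} …(+1); under {D} W still reaches {B} ∋ B.
size 2: {D,F}, {D,M}, {D,X} …(+3); under {D,F} W still reaches {B} ∋ B.
W↔B cannot be blocked by any observed set — no back-door set.
{G}: (i) intercepts every directed W→B path; (ii) no back-door W→{G}; (iii) {W} blocks every back-door {G}→B. Front-door holds.
P(B|do(W)) = Σ_{G} P(G|W) Σ_{W'} P(B|G,W')P(W').

P(B|do(W)): frontdoor, adjust for {G}.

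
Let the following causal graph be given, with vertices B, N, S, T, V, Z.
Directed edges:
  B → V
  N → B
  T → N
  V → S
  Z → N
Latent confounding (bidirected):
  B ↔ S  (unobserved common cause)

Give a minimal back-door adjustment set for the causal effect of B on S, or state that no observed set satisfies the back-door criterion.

B→S: no observed back-door set.

desc(B)\{B}={S,V}; candidates ⊆ {N,T,Z}.
B↔S: latent back-door arc(s) into B.
size 0: {}; under {} B still reaches {N,S,T,Z} ∋ S.
size 1: {N}, {T}, {Z}; under {N} B still reaches {S} ∋ S.
size 2: {N,T}, {N,Z}, {T,Z}; under {N,T} B still reaches {S} ∋ S.
B↔S cannot be blocked by any observed set — no back-door set.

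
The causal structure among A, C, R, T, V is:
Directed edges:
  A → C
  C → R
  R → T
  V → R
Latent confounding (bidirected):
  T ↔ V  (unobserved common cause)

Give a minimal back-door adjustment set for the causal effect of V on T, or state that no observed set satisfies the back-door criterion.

desc(V)\{V}={R,T}; candidates ⊆ {A,C}.
V↔T: latent back-door arc(s) into V.
size 0: {}; under {} V still reaches {T} ∋ T.
size 1: {A}, {C}; under {A} V still reaches {T} ∋ T.
size 2: {A,C}; under {A,C} V still reaches {T} ∋ T.
V↔T cannot be blocked by any observed set — no back-door set.

V→T: no observed back-door set.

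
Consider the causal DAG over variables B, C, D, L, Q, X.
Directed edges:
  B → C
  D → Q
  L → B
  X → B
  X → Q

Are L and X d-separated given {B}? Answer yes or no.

Bayes-Ball from L | {B} reaches {Q,X}.
X ∈ reach(L|{B}) ⇒ L ⊥̸ X | {B}.

No — L and X are d-connected given {B}.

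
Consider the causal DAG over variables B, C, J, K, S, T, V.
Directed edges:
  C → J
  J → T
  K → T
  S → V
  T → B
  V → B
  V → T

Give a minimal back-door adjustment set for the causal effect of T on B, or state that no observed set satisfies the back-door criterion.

desc(T)\{T}={B}; candidates ⊆ {C,J,K,S,V}.
size 0: {}; under {} T still reaches {B,C,J,K,S,V} ∋ B.
{V}: T⊥B given {V} in G with T→· removed — back-door holds.

T→B: minimal back-door set {V}.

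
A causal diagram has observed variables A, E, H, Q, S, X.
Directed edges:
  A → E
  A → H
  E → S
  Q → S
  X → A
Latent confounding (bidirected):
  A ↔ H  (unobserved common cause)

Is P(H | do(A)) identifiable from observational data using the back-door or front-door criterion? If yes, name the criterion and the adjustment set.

desc(A)\{A}={E,H,S}; candidates ⊆ {Q,X}.
A↔H: latent back-door arc(s) into A.
size 0: {}; under {} A still reaches {H,X} ∋ H.
size 1: {Q}, {X}; under {Q} A still reaches {H,X} ∋ H.
size 2: {Q,X}; under {Q,X} A still reaches {H} ∋ H.
A↔H cannot be blocked by any observed set — no back-door set.
No mediator lies on a directed A→…→H path.
Neither criterion identifies P(H|do(A)) in this graph.

P(H|do(A)): not identifiable (no BD/FD set).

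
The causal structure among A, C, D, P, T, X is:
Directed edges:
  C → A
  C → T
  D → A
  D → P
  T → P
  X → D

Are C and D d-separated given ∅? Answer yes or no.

Bayes-Ball from C | ∅ reaches {A,P,T}.
D ∉ reach(C|∅) ⇒ C ⊥ D | ∅.

Yes — C ⊥ D | ∅.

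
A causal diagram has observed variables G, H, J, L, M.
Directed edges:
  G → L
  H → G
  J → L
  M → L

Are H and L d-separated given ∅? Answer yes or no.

Bayes-Ball from H | ∅ reaches {G,L}.
L ∈ reach(H|∅) ⇒ H ⊥̸ L | ∅.

No — H and L are d-connected given ∅.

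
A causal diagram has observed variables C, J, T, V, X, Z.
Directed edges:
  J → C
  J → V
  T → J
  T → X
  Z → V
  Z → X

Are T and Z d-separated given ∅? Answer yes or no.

Bayes-Ball from T | ∅ reaches {C,J,V,X}.
Z ∉ reach(T|∅) ⇒ T ⊥ Z | ∅.

Yes — T ⊥ Z | ∅.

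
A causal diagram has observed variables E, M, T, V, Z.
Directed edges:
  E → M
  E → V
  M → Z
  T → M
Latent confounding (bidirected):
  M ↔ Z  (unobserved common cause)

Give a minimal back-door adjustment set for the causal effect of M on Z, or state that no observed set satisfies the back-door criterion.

M→Z: no observed back-door set.

desc(M)\{M}={Z}; candidates ⊆ {E,T,V}.
M↔Z: latent back-door arc(s) into M.
size 0: {}; under {} M still reaches {E,T,V,Z} ∋ Z.
size 1: {E}, {T}, {V}; under {E} M still reaches {T,Z} ∋ Z.
size 2: {E,T}, {E,V}, {T,V}; under {E,T} M still reaches {Z} ∋ Z.
M↔Z cannot be blocked by any observed set — no back-door set.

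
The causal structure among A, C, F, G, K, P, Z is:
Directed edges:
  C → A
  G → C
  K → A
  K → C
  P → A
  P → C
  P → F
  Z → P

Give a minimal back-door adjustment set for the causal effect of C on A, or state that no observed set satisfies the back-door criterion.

desc(C)\{C}={A}; candidates ⊆ {F,G,K,P,Z}.
size 0: {}; under {} C still reaches {A,F,G,K,P,Z} ∋ A.
size 1: {F}, {G}, {K} …(+2); under {F} C still reaches {A,G,K,P,Z} ∋ A.
{K,P}: C⊥A given {K,P} in G with C→· removed — back-door holds.

C→A: minimal back-door set {K, P}.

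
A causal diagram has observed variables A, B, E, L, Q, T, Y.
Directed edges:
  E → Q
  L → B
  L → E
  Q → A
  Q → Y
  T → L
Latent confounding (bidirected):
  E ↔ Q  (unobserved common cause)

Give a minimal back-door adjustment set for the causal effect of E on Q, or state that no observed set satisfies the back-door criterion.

desc(E)\{E}={A,Q,Y}; candidates ⊆ {B,L,T}.
E↔Q: latent back-door arc(s) into E.
size 0: {}; under {} E still reaches {A,B,L,Q,T,Y} ∋ Q.
size 1: {B}, {L}, {T}; under {B} E still reaches {A,L,Q,T,Y} ∋ Q.
size 2: {B,L}, {B,T}, {L,T}; under {B,L} E still reaches {A,Q,Y} ∋ Q.
E↔Q cannot be blocked by any observed set — no back-door set.

E→Q: no observed back-door set.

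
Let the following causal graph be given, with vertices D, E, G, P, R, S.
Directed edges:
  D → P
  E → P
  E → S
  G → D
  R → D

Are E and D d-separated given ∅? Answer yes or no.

Bayes-Ball from E | ∅ reaches {P,S}.
D ∉ reach(E|∅) ⇒ E ⊥ D | ∅.

Yes — E ⊥ D | ∅.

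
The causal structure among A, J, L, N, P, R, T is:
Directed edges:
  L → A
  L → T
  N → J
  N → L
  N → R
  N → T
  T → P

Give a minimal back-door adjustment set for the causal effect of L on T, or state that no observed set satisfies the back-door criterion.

desc(L)\{L}={A,P,T}; candidates ⊆ {J,N,R}.
size 0: {}; under {} L still reaches {J,N,P,R,T} ∋ T.
{N}: L⊥T given {N} in G with L→· removed — back-door holds.

L→T: minimal back-door set {N}.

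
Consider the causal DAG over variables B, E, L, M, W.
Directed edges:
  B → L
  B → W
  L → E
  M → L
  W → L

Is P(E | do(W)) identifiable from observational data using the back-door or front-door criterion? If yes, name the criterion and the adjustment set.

desc(W)\{W}={E,L}; candidates ⊆ {B,M}.
size 0: {}; under {} W still reaches {B,E,L} ∋ E.
{B}: W⊥E given {B} in G with W→· removed — back-door holds.
P(E|do(W)) = Σ_{B} P(E|W,B)·P(B).

P(E|do(W)): backdoor, adjust for {B}.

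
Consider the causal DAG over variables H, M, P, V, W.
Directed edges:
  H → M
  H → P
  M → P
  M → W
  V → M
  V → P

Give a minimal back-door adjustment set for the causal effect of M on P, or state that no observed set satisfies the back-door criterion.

desc(M)\{M}={P,W}; candidates ⊆ {H,V}.
size 0: {}; under {} M still reaches {H,P,V} ∋ P.
size 1: {H}, {V}; under {H} M still reaches {P,V} ∋ P.
{H,V}: M⊥P given {H,V} in G with M→· removed — back-door holds.

M→P: minimal back-door set {H, V}.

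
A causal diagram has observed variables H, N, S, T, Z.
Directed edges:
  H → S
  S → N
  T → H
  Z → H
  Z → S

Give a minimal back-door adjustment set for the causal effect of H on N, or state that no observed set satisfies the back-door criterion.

H→N: minimal back-door set {Z}.

desc(H)\{H}={N,S}; candidates ⊆ {T,Z}.
size 0: {}; under {} H still reaches {N,S,T,Z} ∋ N.
{Z}: H⊥N given {Z} in G with H→· removed — back-door holds.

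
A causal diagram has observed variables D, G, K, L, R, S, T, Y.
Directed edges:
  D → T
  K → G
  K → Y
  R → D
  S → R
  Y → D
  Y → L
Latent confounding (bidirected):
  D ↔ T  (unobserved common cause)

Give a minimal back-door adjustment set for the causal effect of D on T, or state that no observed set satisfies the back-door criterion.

D→T: no observed back-door set.

desc(D)\{D}={T}; candidates ⊆ {G,K,L,R,S,Y}.
D↔T: latent back-door arc(s) into D.
size 0: {}; under {} D still reaches {G,K,L,R,S,T,Y} ∋ T.
size 1: {G}, {K}, {L} …(+3); under {G} D still reaches {K,L,R,S,T,Y} ∋ T.
size 2: {G,K}, {G,L}, {G,R} …(+12); under {G,K} D still reaches {L,R,S,T,Y} ∋ T.
D↔T cannot be blocked by any observed set — no back-door set.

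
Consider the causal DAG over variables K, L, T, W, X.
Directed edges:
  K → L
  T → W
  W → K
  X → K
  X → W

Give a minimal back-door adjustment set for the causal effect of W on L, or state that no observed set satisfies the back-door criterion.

W→L: minimal back-door set {X}.

desc(W)\{W}={K,L}; candidates ⊆ {T,X}.
size 0: {}; under {} W still reaches {K,L,T,X} ∋ L.
{X}: W⊥L given {X} in G with W→· removed — back-door holds.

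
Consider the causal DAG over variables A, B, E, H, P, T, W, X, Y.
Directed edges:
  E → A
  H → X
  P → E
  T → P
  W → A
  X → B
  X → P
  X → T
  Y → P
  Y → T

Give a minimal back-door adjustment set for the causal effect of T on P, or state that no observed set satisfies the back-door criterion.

desc(T)\{T}={A,E,P}; candidates ⊆ {B,H,W,X,Y}.
size 0: {}; under {} T still reaches {A,B,E,H,P,X,Y} ∋ P.
size 1: {B}, {H}, {W} …(+2); under {B} T still reaches {A,E,H,P,X,Y} ∋ P.
{X,Y}: T⊥P given {X,Y} in G with T→· removed — back-door holds.

T→P: minimal back-door set {X, Y}.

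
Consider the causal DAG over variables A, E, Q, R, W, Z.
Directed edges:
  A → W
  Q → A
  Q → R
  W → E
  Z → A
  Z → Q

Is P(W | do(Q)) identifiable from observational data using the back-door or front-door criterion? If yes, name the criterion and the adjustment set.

desc(Q)\{Q}={A,E,R,W}; candidates ⊆ {Z}.
size 0: {}; under {} Q still reaches {A,E,W,Z} ∋ W.
{Z}: Q⊥W given {Z} in G with Q→· removed — back-door holds.
P(W|do(Q)) = Σ_{Z} P(W|Q,Z)·P(Z).

P(W|do(Q)): backdoor, adjust for {Z}.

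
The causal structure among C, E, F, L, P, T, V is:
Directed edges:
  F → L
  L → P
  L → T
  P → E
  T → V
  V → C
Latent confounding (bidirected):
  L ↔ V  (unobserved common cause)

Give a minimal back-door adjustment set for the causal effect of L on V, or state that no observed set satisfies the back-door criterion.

L→V: no observed back-door set.

desc(L)\{L}={C,E,P,T,V}; candidates ⊆ {F}.
L↔V: latent back-door arc(s) into L.
size 0: {}; under {} L still reaches {C,F,V} ∋ V.
size 1: {F}; under {F} L still reaches {C,V} ∋ V.
L↔V cannot be blocked by any observed set — no back-door set.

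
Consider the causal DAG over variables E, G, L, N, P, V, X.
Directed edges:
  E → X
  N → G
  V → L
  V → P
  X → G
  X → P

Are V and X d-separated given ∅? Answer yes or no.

Bayes-Ball from V | ∅ reaches {L,P}.
X ∉ reach(V|∅) ⇒ V ⊥ X | ∅.

Yes — V ⊥ X | ∅.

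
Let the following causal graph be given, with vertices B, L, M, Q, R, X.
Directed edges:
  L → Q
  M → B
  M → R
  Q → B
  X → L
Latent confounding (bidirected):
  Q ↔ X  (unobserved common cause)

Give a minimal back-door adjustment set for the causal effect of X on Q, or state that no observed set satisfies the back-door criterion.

desc(X)\{X}={B,L,Q}; candidates ⊆ {M,R}.
X↔Q: latent back-door arc(s) into X.
size 0: {}; under {} X still reaches {B,Q} ∋ Q.
size 1: {M}, {R}; under {M} X still reaches {B,Q} ∋ Q.
size 2: {M,R}; under {M,R} X still reaches {B,Q} ∋ Q.
X↔Q cannot be blocked by any observed set — no back-door set.

X→Q: no observed back-door set.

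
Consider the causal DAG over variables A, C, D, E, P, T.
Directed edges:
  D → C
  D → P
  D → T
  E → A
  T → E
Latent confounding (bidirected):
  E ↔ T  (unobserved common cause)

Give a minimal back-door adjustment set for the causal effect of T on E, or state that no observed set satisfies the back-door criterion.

T→E: no observed back-door set.

desc(T)\{T}={A,E}; candidates ⊆ {C,D,P}.
T↔E: latent back-door arc(s) into T.
size 0: {}; under {} T still reaches {A,C,D,E,P} ∋ E.
size 1: {C}, {D}, {P}; under {C} T still reaches {A,D,E,P} ∋ E.
size 2: {C,D}, {C,P}, {D,P}; under {C,D} T still reaches {A,E} ∋ E.
T↔E cannot be blocked by any observed set — no back-door set.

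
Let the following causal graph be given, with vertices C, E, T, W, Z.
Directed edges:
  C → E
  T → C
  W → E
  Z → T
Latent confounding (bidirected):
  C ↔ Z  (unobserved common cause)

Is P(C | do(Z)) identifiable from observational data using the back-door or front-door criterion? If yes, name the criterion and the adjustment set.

desc(Z)\{Z}={C,E,T}; candidates ⊆ {W}.
Z↔C: latent back-door arc(s) into Z.
size 0: {}; under {} Z still reaches {C,E} ∋ C.
size 1: {W}; under {W} Z still reaches {C,E} ∋ C.
Z↔C cannot be blocked by any observed set — no back-door set.
{T}: (i) intercepts every directed Z→C path; (ii) no back-door Z→{T}; (iii) {Z} blocks every back-door {T}→C. Front-door holds.
P(C|do(Z)) = Σ_{T} P(T|Z) Σ_{Z'} P(C|T,Z')P(Z').

P(C|do(Z)): frontdoor, adjust for {T}.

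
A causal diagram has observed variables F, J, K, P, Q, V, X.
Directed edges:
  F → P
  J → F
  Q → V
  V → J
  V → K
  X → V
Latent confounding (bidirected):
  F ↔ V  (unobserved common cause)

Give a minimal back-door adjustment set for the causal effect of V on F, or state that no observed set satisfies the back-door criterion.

desc(V)\{V}={F,J,K,P}; candidates ⊆ {Q,X}.
V↔F: latent back-door arc(s) into V.
size 0: {}; under {} V still reaches {F,P,Q,X} ∋ F.
size 1: {Q}, {X}; under {Q} V still reaches {F,P,X} ∋ F.
size 2: {Q,X}; under {Q,X} V still reaches {F,P} ∋ F.
V↔F cannot be blocked by any observed set — no back-door set.

V→F: no observed back-door set.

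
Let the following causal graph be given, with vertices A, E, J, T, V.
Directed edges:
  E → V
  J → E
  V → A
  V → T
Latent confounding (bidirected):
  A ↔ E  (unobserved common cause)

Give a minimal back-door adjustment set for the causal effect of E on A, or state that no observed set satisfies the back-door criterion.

E→A: no observed back-door set.

desc(E)\{E}={A,T,V}; candidates ⊆ {J}.
E↔A: latent back-door arc(s) into E.
size 0: {}; under {} E still reaches {A,J} ∋ A.
size 1: {J}; under {J} E still reaches {A} ∋ A.
E↔A cannot be blocked by any observed set — no back-door set.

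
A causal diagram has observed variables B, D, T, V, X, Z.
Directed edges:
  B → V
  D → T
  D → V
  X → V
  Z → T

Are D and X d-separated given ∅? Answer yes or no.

Bayes-Ball from D | ∅ reaches {T,V}.
X ∉ reach(D|∅) ⇒ D ⊥ X | ∅.

Yes — D ⊥ X | ∅.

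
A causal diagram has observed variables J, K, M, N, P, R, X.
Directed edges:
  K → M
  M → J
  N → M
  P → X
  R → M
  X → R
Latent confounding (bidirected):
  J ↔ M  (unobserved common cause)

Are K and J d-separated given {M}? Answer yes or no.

Bayes-Ball from K | {M} reaches {J,N,P,R,X}.
J ∈ reach(K|{M}) ⇒ K ⊥̸ J | {M}.

No — K and J are d-connected given {M}.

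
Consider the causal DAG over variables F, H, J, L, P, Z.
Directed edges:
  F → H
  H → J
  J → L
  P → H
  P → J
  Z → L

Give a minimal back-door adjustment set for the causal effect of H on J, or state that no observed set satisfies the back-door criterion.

H→J: minimal back-door set {P}.

desc(H)\{H}={J,L}; candidates ⊆ {F,P,Z}.
size 0: {}; under {} H still reaches {F,J,L,P} ∋ J.
{P}: H⊥J given {P} in G with H→· removed — back-door holds.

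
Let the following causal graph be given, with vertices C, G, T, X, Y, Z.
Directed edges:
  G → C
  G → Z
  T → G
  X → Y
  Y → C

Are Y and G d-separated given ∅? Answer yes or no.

Bayes-Ball from Y | ∅ reaches {C,X}.
G ∉ reach(Y|∅) ⇒ Y ⊥ G | ∅.

Yes — Y ⊥ G | ∅.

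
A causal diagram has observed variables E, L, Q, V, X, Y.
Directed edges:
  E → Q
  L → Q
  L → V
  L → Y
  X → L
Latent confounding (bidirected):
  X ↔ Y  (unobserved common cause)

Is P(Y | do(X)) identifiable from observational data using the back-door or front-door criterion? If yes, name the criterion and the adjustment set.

desc(X)\{X}={L,Q,V,Y}; candidates ⊆ {E}.
X↔Y: latent back-door arc(s) into X.
size 0: {}; under {} X still reaches {Y} ∋ Y.
size 1: {E}; under {E} X still reaches {Y} ∋ Y.
X↔Y cannot be blocked by any observed set — no back-door set.
{L}: (i) intercepts every directed X→Y path; (ii) no back-door X→{L}; (iii) {X} blocks every back-door {L}→Y. Front-door holds.
P(Y|do(X)) = Σ_{L} P(L|X) Σ_{X'} P(Y|L,X')P(X').

P(Y|do(X)): frontdoor, adjust for {L}.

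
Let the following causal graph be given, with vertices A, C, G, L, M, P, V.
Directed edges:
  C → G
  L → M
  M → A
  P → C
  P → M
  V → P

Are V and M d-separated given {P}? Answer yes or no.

Bayes-Ball from V | {P} reaches ∅.
M ∉ reach(V|{P}) ⇒ V ⊥ M | {P}.

Yes — V ⊥ M | {P}.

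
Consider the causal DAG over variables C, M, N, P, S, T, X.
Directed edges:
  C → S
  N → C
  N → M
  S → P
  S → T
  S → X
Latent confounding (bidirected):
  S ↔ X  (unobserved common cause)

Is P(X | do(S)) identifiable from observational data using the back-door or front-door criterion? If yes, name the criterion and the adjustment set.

desc(S)\{S}={P,T,X}; candidates ⊆ {C,M,N}.
S↔X: latent back-door arc(s) into S.
size 0: {}; under {} S still reaches {C,M,N,X} ∋ X.
size 1: {C}, {M}, {N}; under {C} S still reaches {X} ∋ X.
size 2: {C,M}, {C,N}, {M,N}; under {C,M} S still reaches {X} ∋ X.
S↔X cannot be blocked by any observed set — no back-door set.
No mediator lies on a directed S→…→X path.
Neither criterion identifies P(X|do(S)) in this graph.

P(X|do(S)): not identifiable (no BD/FD set).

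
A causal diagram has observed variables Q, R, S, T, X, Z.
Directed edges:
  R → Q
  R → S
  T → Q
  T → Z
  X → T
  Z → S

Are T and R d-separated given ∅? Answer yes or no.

Bayes-Ball from T | ∅ reaches {Q,S,X,Z}.
R ∉ reach(T|∅) ⇒ T ⊥ R | ∅.

Yes — T ⊥ R | ∅.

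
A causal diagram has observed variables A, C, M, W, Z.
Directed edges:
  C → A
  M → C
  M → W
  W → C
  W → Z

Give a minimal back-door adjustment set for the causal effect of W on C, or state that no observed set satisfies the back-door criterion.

W→C: minimal back-door set {M}.

desc(W)\{W}={A,C,Z}; candidates ⊆ {M}.
size 0: {}; under {} W still reaches {A,C,M} ∋ C.
{M}: W⊥C given {M} in G with W→· removed — back-door holds.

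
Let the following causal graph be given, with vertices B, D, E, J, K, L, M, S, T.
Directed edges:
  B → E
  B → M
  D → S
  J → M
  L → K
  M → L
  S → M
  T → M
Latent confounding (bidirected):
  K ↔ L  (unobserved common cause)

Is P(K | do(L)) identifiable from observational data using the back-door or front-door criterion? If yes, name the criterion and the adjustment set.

P(K|do(L)): not identifiable (no BD/FD set).

desc(L)\{L}={K}; candidates ⊆ {B,D,E,J,M,S,T}.
L↔K: latent back-door arc(s) into L.
size 0: {}; under {} L still reaches {B,D,E,J,K,M,S,T} ∋ K.
size 1: {B}, {D}, {E} …(+4); under {B} L still reaches {D,J,K,M,S,T} ∋ K.
size 2: {B,D}, {B,E}, {B,J} …(+18); under {B,D} L still reaches {J,K,M,S,T} ∋ K.
L↔K cannot be blocked by any observed set — no back-door set.
No mediator lies on a directed L→…→K path.
Neither criterion identifies P(K|do(L)) in this graph.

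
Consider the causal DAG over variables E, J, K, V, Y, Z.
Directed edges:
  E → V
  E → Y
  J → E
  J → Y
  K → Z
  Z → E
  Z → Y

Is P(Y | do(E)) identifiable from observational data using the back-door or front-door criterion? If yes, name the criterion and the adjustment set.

P(Y|do(E)): backdoor, adjust for {J, Z}.

desc(E)\{E}={V,Y}; candidates ⊆ {J,K,Z}.
size 0: {}; under {} E still reaches {J,K,Y,Z} ∋ Y.
size 1: {J}, {K}, {Z}; under {J} E still reaches {K,Y,Z} ∋ Y.
{J,Z}: E⊥Y given {J,Z} in G with E→· removed — back-door holds.
P(Y|do(E)) = Σ_{J,Z} P(Y|E,J,Z)·P(J,Z).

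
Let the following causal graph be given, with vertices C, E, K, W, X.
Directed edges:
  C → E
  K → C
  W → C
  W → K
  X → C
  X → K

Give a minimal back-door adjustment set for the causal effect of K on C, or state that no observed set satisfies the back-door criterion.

K→C: minimal back-door set {W, X}.

desc(K)\{K}={C,E}; candidates ⊆ {W,X}.
size 0: {}; under {} K still reaches {C,E,W,X} ∋ C.
size 1: {W}, {X}; under {W} K still reaches {C,E,X} ∋ C.
{W,X}: K⊥C given {W,X} in G with K→· removed — back-door holds.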